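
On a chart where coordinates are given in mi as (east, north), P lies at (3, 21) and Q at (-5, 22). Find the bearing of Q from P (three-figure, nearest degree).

Δeast = -5 − 3 = -8.00; Δnorth = 22 − 21 = 1.00.
Bearing = atan2(Δeast, Δnorth) mod 360° = 277.13° ≈ 277°.

277°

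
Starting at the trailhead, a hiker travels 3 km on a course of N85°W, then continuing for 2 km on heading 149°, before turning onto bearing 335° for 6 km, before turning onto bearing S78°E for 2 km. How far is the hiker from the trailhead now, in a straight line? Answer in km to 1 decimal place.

Leg 1 (N85°W, 3 km): east 3 sin 275° = -2.99, north 3 cos 275° = 0.26
Leg 2 (149°, 2 km): east 2 sin 149° = 1.03, north 2 cos 149° = -1.71
Leg 3 (335°, 6 km): east 6 sin 335° = -2.54, north 6 cos 335° = 5.44
Leg 4 (S78°E, 2 km): east 2 sin 102° = 1.96, north 2 cos 102° = -0.42
Net: -2.54 east, 3.57 north. Distance = √((-2.54)² + (3.57)²) = 4.379 km.

4.4 km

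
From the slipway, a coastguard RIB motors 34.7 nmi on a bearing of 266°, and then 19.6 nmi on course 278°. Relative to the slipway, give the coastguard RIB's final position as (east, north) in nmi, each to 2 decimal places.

Leg 1 (266°, 34.7 nmi): east 34.7 sin 266° = -34.62, north 34.7 cos 266° = -2.42
Leg 2 (278°, 19.6 nmi): east 19.6 sin 278° = -19.41, north 19.6 cos 278° = 2.73
Summing: -54.02 nmi east, 0.31 nmi north → (-54.02, 0.31).

(-54.02, 0.31)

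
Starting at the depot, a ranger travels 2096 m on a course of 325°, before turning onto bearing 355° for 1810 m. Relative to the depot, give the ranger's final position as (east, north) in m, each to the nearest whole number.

(-1360, 3520)

Leg 1 (325°, 2096 m): east 2096 sin 325° = -1202.22, north 2096 cos 325° = 1716.94
Leg 2 (355°, 1810 m): east 1810 sin 355° = -157.75, north 1810 cos 355° = 1803.11
Summing: -1359.97 m east, 3520.06 m north → (-1360, 3520).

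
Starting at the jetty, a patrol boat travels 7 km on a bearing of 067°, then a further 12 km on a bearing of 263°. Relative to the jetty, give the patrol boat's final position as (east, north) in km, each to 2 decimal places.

(-5.47, 1.27)

Leg 1 (067°, 7 km): east 7 sin 67° = 6.44, north 7 cos 67° = 2.74
Leg 2 (263°, 12 km): east 12 sin 263° = -11.91, north 12 cos 263° = -1.46
Summing: -5.47 km east, 1.27 km north → (-5.47, 1.27).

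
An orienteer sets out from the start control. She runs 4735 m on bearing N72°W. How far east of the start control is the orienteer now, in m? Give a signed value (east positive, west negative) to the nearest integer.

Leg 1 (N72°W, 4735 m): east 4735 sin 288° = -4503.25, north 4735 cos 288° = 1463.20
Net east component: -4503.25 m.

-4503 m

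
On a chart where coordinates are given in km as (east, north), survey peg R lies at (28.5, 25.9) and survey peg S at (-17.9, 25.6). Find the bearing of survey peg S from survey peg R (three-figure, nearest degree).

270°

Δeast = -17.9 − 28.5 = -46.40; Δnorth = 25.6 − 25.9 = -0.30.
Bearing = atan2(Δeast, Δnorth) mod 360° = 269.63° ≈ 270°.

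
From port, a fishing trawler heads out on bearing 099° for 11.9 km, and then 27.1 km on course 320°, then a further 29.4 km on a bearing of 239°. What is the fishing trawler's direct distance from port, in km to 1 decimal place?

31.1 km

Leg 1 (099°, 11.9 km): east 11.9 sin 99° = 11.75, north 11.9 cos 99° = -1.86
Leg 2 (320°, 27.1 km): east 27.1 sin 320° = -17.42, north 27.1 cos 320° = 20.76
Leg 3 (239°, 29.4 km): east 29.4 sin 239° = -25.20, north 29.4 cos 239° = -15.14
Net: -30.87 east, 3.76 north. Distance = √((-30.87)² + (3.76)²) = 31.094 km.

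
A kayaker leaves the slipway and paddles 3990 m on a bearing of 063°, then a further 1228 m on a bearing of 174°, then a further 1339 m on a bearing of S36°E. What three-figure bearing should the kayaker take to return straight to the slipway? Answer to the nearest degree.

276°

Leg 1 (063°, 3990 m): east 3990 sin 63° = 3555.12, north 3990 cos 63° = 1811.42
Leg 2 (174°, 1228 m): east 1228 sin 174° = 128.36, north 1228 cos 174° = -1221.27
Leg 3 (S36°E, 1339 m): east 1339 sin 144° = 787.04, north 1339 cos 144° = -1083.27
Net displacement: 4470.52 east, -493.12 north. Direction back to start is (-4470.52, 493.12): bearing = atan2(-4470.52, 493.12) mod 360° = 276.29° ≈ 276°.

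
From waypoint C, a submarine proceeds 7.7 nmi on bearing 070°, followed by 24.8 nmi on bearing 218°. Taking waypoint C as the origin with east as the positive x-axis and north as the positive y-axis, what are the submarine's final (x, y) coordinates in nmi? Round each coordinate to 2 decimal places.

Leg 1 (070°, 7.7 nmi): east 7.7 sin 70° = 7.24, north 7.7 cos 70° = 2.63
Leg 2 (218°, 24.8 nmi): east 24.8 sin 218° = -15.27, north 24.8 cos 218° = -19.54
Summing: -8.03 nmi east, -16.91 nmi north → (-8.03, -16.91).

(-8.03, -16.91)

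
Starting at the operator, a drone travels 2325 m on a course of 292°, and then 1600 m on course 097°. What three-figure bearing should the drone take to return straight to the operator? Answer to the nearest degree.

140°

Leg 1 (292°, 2325 m): east 2325 sin 292° = -2155.70, north 2325 cos 292° = 870.96
Leg 2 (097°, 1600 m): east 1600 sin 97° = 1588.07, north 1600 cos 97° = -194.99
Net displacement: -567.63 east, 675.97 north. Direction back to start is (567.63, -675.97): bearing = atan2(567.63, -675.97) mod 360° = 139.98° ≈ 140°.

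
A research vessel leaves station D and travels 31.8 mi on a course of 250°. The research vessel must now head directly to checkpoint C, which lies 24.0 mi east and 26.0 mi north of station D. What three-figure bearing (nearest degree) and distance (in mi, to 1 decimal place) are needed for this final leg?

056°, 65.3 mi

Leg 1 (250°, 31.8 mi): east 31.8 sin 250° = -29.88, north 31.8 cos 250° = -10.88
Current position: (-29.88, -10.88). Target: (24.0, 26.0). Remaining: Δeast = 53.88, Δnorth = 36.88.
Bearing = atan2(53.88, 36.88) mod 360° = 55.61°; distance = √((53.88)² + (36.88)²) = 65.293 mi.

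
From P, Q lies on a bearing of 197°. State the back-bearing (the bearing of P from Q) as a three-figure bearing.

Back-bearing = 197° − 180° = 017°.

017°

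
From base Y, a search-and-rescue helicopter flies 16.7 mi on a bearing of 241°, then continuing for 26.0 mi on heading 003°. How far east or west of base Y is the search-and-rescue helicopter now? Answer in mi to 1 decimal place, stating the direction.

Leg 1 (241°, 16.7 mi): east 16.7 sin 241° = -14.61, north 16.7 cos 241° = -8.10
Leg 2 (003°, 26.0 mi): east 26.0 sin 3° = 1.36, north 26.0 cos 3° = 25.96
Net east component: -13.25 mi.

13.2 mi west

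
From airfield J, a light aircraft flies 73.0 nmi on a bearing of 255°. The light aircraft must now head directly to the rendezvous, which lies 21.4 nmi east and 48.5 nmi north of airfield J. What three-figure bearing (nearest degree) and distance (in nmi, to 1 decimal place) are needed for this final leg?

054°, 114.0 nmi

Leg 1 (255°, 73.0 nmi): east 73.0 sin 255° = -70.51, north 73.0 cos 255° = -18.89
Current position: (-70.51, -18.89). Target: (21.4, 48.5). Remaining: Δeast = 91.91, Δnorth = 67.39.
Bearing = atan2(91.91, 67.39) mod 360° = 53.75°; distance = √((91.91)² + (67.39)²) = 113.973 nmi.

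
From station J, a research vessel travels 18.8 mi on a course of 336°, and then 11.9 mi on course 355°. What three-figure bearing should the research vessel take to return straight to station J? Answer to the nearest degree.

163°

Leg 1 (336°, 18.8 mi): east 18.8 sin 336° = -7.65, north 18.8 cos 336° = 17.17
Leg 2 (355°, 11.9 mi): east 11.9 sin 355° = -1.04, north 11.9 cos 355° = 11.85
Net displacement: -8.68 east, 29.03 north. Direction back to start is (8.68, -29.03): bearing = atan2(8.68, -29.03) mod 360° = 163.35° ≈ 163°.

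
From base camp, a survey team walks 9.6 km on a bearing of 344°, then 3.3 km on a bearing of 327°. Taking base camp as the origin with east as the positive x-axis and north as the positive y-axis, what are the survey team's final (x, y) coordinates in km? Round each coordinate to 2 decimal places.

Leg 1 (344°, 9.6 km): east 9.6 sin 344° = -2.65, north 9.6 cos 344° = 9.23
Leg 2 (327°, 3.3 km): east 3.3 sin 327° = -1.80, north 3.3 cos 327° = 2.77
Summing: -4.44 km east, 12.00 km north → (-4.44, 12.00).

(-4.44, 12.00)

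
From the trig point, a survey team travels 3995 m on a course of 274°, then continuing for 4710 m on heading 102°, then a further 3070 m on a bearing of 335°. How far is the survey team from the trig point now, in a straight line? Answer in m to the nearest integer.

Leg 1 (274°, 3995 m): east 3995 sin 274° = -3985.27, north 3995 cos 274° = 278.68
Leg 2 (102°, 4710 m): east 4710 sin 102° = 4607.08, north 4710 cos 102° = -979.26
Leg 3 (335°, 3070 m): east 3070 sin 335° = -1297.44, north 3070 cos 335° = 2782.36
Net: -675.63 east, 2081.78 north. Distance = √((-675.63)² + (2081.78)²) = 2188.670 m.

2189 m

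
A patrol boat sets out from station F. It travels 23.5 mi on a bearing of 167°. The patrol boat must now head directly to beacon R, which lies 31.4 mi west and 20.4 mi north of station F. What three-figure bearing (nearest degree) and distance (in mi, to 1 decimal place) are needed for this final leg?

Leg 1 (167°, 23.5 mi): east 23.5 sin 167° = 5.29, north 23.5 cos 167° = -22.90
Current position: (5.29, -22.90). Target: (-31.4, 20.4). Remaining: Δeast = -36.69, Δnorth = 43.30.
Bearing = atan2(-36.69, 43.30) mod 360° = 319.73°; distance = √((-36.69)² + (43.30)²) = 56.750 mi.

320°, 56.8 mi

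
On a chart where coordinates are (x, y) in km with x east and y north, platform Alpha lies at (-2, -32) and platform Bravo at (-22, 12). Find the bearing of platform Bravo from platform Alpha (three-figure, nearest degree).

336°

Δeast = -22 − -2 = -20.00; Δnorth = 12 − -32 = 44.00.
Bearing = atan2(Δeast, Δnorth) mod 360° = 335.56° ≈ 336°.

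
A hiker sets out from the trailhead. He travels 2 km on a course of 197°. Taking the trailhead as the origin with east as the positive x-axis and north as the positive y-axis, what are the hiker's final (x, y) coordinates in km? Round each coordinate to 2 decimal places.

Leg 1 (197°, 2 km): east 2 sin 197° = -0.58, north 2 cos 197° = -1.91
Summing: -0.58 km east, -1.91 km north → (-0.58, -1.91).

(-0.58, -1.91)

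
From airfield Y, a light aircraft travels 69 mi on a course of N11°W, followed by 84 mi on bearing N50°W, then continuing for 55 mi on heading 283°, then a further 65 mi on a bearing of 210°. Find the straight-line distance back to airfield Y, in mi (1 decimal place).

Leg 1 (N11°W, 69 mi): east 69 sin 349° = -13.17, north 69 cos 349° = 67.73
Leg 2 (N50°W, 84 mi): east 84 sin 310° = -64.35, north 84 cos 310° = 53.99
Leg 3 (283°, 55 mi): east 55 sin 283° = -53.59, north 55 cos 283° = 12.37
Leg 4 (210°, 65 mi): east 65 sin 210° = -32.50, north 65 cos 210° = -56.29
Net: -163.60 east, 77.81 north. Distance = √((-163.60)² + (77.81)²) = 181.163 mi.

181.2 mi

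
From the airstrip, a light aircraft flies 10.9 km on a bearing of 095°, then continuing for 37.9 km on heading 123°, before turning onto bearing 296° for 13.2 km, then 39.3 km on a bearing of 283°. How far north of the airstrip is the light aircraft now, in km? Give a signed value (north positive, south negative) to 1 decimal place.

Leg 1 (095°, 10.9 km): east 10.9 sin 95° = 10.86, north 10.9 cos 95° = -0.95
Leg 2 (123°, 37.9 km): east 37.9 sin 123° = 31.79, north 37.9 cos 123° = -20.64
Leg 3 (296°, 13.2 km): east 13.2 sin 296° = -11.86, north 13.2 cos 296° = 5.79
Leg 4 (283°, 39.3 km): east 39.3 sin 283° = -38.29, north 39.3 cos 283° = 8.84
Net north component: -6.96 km.

-7.0 km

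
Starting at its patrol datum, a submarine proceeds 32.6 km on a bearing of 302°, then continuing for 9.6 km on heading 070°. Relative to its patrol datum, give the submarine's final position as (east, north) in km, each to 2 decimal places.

(-18.63, 20.56)

Leg 1 (302°, 32.6 km): east 32.6 sin 302° = -27.65, north 32.6 cos 302° = 17.28
Leg 2 (070°, 9.6 km): east 9.6 sin 70° = 9.02, north 9.6 cos 70° = 3.28
Summing: -18.63 km east, 20.56 km north → (-18.63, 20.56).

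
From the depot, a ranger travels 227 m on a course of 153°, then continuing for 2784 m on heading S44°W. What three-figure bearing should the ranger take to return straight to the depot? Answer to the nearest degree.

040°

Leg 1 (153°, 227 m): east 227 sin 153° = 103.06, north 227 cos 153° = -202.26
Leg 2 (S44°W, 2784 m): east 2784 sin 224° = -1933.93, north 2784 cos 224° = -2002.64
Net displacement: -1830.87 east, -2204.90 north. Direction back to start is (1830.87, 2204.90): bearing = atan2(1830.87, 2204.90) mod 360° = 39.71° ≈ 040°.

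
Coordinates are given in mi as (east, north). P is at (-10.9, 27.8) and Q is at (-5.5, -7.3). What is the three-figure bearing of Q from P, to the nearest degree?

Δeast = -5.5 − -10.9 = 5.40; Δnorth = -7.3 − 27.8 = -35.10.
Bearing = atan2(Δeast, Δnorth) mod 360° = 171.25° ≈ 171°.

171°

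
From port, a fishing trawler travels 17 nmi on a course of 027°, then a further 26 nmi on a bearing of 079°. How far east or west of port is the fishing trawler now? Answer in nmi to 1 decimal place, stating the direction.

Leg 1 (027°, 17 nmi): east 17 sin 27° = 7.72, north 17 cos 27° = 15.15
Leg 2 (079°, 26 nmi): east 26 sin 79° = 25.52, north 26 cos 79° = 4.96
Net east component: 33.24 nmi.

33.2 nmi east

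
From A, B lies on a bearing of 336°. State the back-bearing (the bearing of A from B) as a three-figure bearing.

Back-bearing = 336° − 180° = 156°.

156°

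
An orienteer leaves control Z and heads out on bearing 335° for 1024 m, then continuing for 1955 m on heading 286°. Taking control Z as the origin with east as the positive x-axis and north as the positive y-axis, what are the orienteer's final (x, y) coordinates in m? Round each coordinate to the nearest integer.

(-2312, 1467)

Leg 1 (335°, 1024 m): east 1024 sin 335° = -432.76, north 1024 cos 335° = 928.06
Leg 2 (286°, 1955 m): east 1955 sin 286° = -1879.27, north 1955 cos 286° = 538.87
Summing: -2312.03 m east, 1466.93 m north → (-2312, 1467).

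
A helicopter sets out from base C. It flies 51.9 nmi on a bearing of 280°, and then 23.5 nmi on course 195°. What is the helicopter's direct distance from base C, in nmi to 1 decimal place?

Leg 1 (280°, 51.9 nmi): east 51.9 sin 280° = -51.11, north 51.9 cos 280° = 9.01
Leg 2 (195°, 23.5 nmi): east 23.5 sin 195° = -6.08, north 23.5 cos 195° = -22.70
Net: -57.19 east, -13.69 north. Distance = √((-57.19)² + (-13.69)²) = 58.809 nmi.

58.8 nmi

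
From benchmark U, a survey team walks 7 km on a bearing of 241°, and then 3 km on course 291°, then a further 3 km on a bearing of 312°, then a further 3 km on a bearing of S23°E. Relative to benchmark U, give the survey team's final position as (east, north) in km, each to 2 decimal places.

Leg 1 (241°, 7 km): east 7 sin 241° = -6.12, north 7 cos 241° = -3.39
Leg 2 (291°, 3 km): east 3 sin 291° = -2.80, north 3 cos 291° = 1.08
Leg 3 (312°, 3 km): east 3 sin 312° = -2.23, north 3 cos 312° = 2.01
Leg 4 (S23°E, 3 km): east 3 sin 157° = 1.17, north 3 cos 157° = -2.76
Summing: -9.98 km east, -3.07 km north → (-9.98, -3.07).

(-9.98, -3.07)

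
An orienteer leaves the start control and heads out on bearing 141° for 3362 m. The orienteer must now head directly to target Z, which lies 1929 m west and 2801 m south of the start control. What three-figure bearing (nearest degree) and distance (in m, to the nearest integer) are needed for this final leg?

Leg 1 (141°, 3362 m): east 3362 sin 141° = 2115.78, north 3362 cos 141° = -2612.76
Current position: (2115.78, -2612.76). Target: (-1929, -2801). Remaining: Δeast = -4044.78, Δnorth = -188.24.
Bearing = atan2(-4044.78, -188.24) mod 360° = 267.34°; distance = √((-4044.78)² + (-188.24)²) = 4049.153 m.

267°, 4049 m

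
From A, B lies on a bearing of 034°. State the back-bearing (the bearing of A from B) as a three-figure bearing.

214°

Back-bearing = 034° + 180° = 214°.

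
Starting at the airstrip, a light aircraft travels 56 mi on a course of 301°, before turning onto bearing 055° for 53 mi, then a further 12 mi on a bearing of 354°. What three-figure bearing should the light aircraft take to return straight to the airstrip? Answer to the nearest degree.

175°

Leg 1 (301°, 56 mi): east 56 sin 301° = -48.00, north 56 cos 301° = 28.84
Leg 2 (055°, 53 mi): east 53 sin 55° = 43.42, north 53 cos 55° = 30.40
Leg 3 (354°, 12 mi): east 12 sin 354° = -1.25, north 12 cos 354° = 11.93
Net displacement: -5.84 east, 71.18 north. Direction back to start is (5.84, -71.18): bearing = atan2(5.84, -71.18) mod 360° = 175.31° ≈ 175°.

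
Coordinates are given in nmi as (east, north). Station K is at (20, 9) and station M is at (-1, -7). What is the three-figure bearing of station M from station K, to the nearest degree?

Δeast = -1 − 20 = -21.00; Δnorth = -7 − 9 = -16.00.
Bearing = atan2(Δeast, Δnorth) mod 360° = 232.70° ≈ 233°.

233°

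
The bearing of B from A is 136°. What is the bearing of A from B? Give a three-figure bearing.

316°

Back-bearing = 136° + 180° = 316°.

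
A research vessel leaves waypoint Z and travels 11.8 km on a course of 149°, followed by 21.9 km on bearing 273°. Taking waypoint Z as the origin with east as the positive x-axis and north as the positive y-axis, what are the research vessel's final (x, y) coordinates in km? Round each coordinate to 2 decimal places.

Leg 1 (149°, 11.8 km): east 11.8 sin 149° = 6.08, north 11.8 cos 149° = -10.11
Leg 2 (273°, 21.9 km): east 21.9 sin 273° = -21.87, north 21.9 cos 273° = 1.15
Summing: -15.79 km east, -8.97 km north → (-15.79, -8.97).

(-15.79, -8.97)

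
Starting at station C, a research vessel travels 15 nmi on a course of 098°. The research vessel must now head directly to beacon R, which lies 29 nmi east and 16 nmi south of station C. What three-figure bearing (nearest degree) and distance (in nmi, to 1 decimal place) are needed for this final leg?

135°, 19.8 nmi

Leg 1 (098°, 15 nmi): east 15 sin 98° = 14.85, north 15 cos 98° = -2.09
Current position: (14.85, -2.09). Target: (29, -16). Remaining: Δeast = 14.15, Δnorth = -13.91.
Bearing = atan2(14.15, -13.91) mod 360° = 134.52°; distance = √((14.15)² + (-13.91)²) = 19.841 nmi.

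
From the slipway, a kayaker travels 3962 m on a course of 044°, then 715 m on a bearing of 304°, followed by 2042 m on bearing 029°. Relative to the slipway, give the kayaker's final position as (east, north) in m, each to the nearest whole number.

(3149, 5036)

Leg 1 (044°, 3962 m): east 3962 sin 44° = 2752.24, north 3962 cos 44° = 2850.02
Leg 2 (304°, 715 m): east 715 sin 304° = -592.76, north 715 cos 304° = 399.82
Leg 3 (029°, 2042 m): east 2042 sin 29° = 989.98, north 2042 cos 29° = 1785.97
Summing: 3149.46 m east, 5035.82 m north → (3149, 5036).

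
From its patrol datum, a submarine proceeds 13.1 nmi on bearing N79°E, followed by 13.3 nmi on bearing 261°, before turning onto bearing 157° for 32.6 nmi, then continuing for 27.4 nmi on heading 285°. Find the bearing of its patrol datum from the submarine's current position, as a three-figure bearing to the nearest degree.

032°

Leg 1 (N79°E, 13.1 nmi): east 13.1 sin 79° = 12.86, north 13.1 cos 79° = 2.50
Leg 2 (261°, 13.3 nmi): east 13.3 sin 261° = -13.14, north 13.3 cos 261° = -2.08
Leg 3 (157°, 32.6 nmi): east 32.6 sin 157° = 12.74, north 32.6 cos 157° = -30.01
Leg 4 (285°, 27.4 nmi): east 27.4 sin 285° = -26.47, north 27.4 cos 285° = 7.09
Net displacement: -14.01 east, -22.50 north. Direction back to start is (14.01, 22.50): bearing = atan2(14.01, 22.50) mod 360° = 31.90° ≈ 032°.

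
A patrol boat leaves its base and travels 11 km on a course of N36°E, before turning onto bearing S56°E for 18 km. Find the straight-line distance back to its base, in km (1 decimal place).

21.4 km

Leg 1 (N36°E, 11 km): east 11 sin 36° = 6.47, north 11 cos 36° = 8.90
Leg 2 (S56°E, 18 km): east 18 sin 124° = 14.92, north 18 cos 124° = -10.07
Net: 21.39 east, -1.17 north. Distance = √((21.39)² + (-1.17)²) = 21.420 km.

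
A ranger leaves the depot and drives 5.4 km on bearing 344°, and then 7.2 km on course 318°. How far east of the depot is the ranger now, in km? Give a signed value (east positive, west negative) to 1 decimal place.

-6.3 km

Leg 1 (344°, 5.4 km): east 5.4 sin 344° = -1.49, north 5.4 cos 344° = 5.19
Leg 2 (318°, 7.2 km): east 7.2 sin 318° = -4.82, north 7.2 cos 318° = 5.35
Net east component: -6.31 km.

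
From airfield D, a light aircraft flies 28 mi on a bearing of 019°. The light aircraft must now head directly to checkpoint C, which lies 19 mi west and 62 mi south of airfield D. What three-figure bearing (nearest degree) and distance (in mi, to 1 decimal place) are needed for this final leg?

Leg 1 (019°, 28 mi): east 28 sin 19° = 9.12, north 28 cos 19° = 26.47
Current position: (9.12, 26.47). Target: (-19, -62). Remaining: Δeast = -28.12, Δnorth = -88.47.
Bearing = atan2(-28.12, -88.47) mod 360° = 197.63°; distance = √((-28.12)² + (-88.47)²) = 92.835 mi.

198°, 92.8 mi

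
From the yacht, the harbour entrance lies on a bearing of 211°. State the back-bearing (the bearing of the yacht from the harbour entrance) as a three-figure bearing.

Back-bearing = 211° − 180° = 031°.

031°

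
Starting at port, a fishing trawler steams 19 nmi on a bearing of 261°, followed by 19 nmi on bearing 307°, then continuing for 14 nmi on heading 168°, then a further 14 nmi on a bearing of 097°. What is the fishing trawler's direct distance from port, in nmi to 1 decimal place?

18.5 nmi

Leg 1 (261°, 19 nmi): east 19 sin 261° = -18.77, north 19 cos 261° = -2.97
Leg 2 (307°, 19 nmi): east 19 sin 307° = -15.17, north 19 cos 307° = 11.43
Leg 3 (168°, 14 nmi): east 14 sin 168° = 2.91, north 14 cos 168° = -13.69
Leg 4 (097°, 14 nmi): east 14 sin 97° = 13.90, north 14 cos 97° = -1.71
Net: -17.13 east, -6.94 north. Distance = √((-17.13)² + (-6.94)²) = 18.485 nmi.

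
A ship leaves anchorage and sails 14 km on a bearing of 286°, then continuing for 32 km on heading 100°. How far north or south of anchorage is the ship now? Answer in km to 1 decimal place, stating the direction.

1.7 km south

Leg 1 (286°, 14 km): east 14 sin 286° = -13.46, north 14 cos 286° = 3.86
Leg 2 (100°, 32 km): east 32 sin 100° = 31.51, north 32 cos 100° = -5.56
Net north component: -1.70 km.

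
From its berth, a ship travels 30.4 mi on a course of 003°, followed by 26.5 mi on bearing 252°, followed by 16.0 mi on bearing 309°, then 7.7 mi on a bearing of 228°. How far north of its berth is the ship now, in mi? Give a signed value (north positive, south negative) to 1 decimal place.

Leg 1 (003°, 30.4 mi): east 30.4 sin 3° = 1.59, north 30.4 cos 3° = 30.36
Leg 2 (252°, 26.5 mi): east 26.5 sin 252° = -25.20, north 26.5 cos 252° = -8.19
Leg 3 (309°, 16.0 mi): east 16.0 sin 309° = -12.43, north 16.0 cos 309° = 10.07
Leg 4 (228°, 7.7 mi): east 7.7 sin 228° = -5.72, north 7.7 cos 228° = -5.15
Net north component: 27.09 mi.

27.1 mi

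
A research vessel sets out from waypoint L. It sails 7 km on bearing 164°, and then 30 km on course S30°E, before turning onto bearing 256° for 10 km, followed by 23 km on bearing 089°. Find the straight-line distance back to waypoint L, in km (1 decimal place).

Leg 1 (164°, 7 km): east 7 sin 164° = 1.93, north 7 cos 164° = -6.73
Leg 2 (S30°E, 30 km): east 30 sin 150° = 15.00, north 30 cos 150° = -25.98
Leg 3 (256°, 10 km): east 10 sin 256° = -9.70, north 10 cos 256° = -2.42
Leg 4 (089°, 23 km): east 23 sin 89° = 23.00, north 23 cos 89° = 0.40
Net: 30.22 east, -34.73 north. Distance = √((30.22)² + (-34.73)²) = 46.037 km.

46.0 km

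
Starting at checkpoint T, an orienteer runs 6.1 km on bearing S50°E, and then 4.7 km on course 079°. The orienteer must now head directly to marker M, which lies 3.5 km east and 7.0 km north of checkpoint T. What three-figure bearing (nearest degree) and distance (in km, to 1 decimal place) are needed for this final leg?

330°, 11.6 km

Leg 1 (S50°E, 6.1 km): east 6.1 sin 130° = 4.67, north 6.1 cos 130° = -3.92
Leg 2 (079°, 4.7 km): east 4.7 sin 79° = 4.61, north 4.7 cos 79° = 0.90
Current position: (9.29, -3.02). Target: (3.5, 7.0). Remaining: Δeast = -5.79, Δnorth = 10.02.
Bearing = atan2(-5.79, 10.02) mod 360° = 330.00°; distance = √((-5.79)² + (10.02)²) = 11.574 km.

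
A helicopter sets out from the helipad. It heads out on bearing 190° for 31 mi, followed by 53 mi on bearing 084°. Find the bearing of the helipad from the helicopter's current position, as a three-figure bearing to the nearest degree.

Leg 1 (190°, 31 mi): east 31 sin 190° = -5.38, north 31 cos 190° = -30.53
Leg 2 (084°, 53 mi): east 53 sin 84° = 52.71, north 53 cos 84° = 5.54
Net displacement: 47.33 east, -24.99 north. Direction back to start is (-47.33, 24.99): bearing = atan2(-47.33, 24.99) mod 360° = 297.83° ≈ 298°.

298°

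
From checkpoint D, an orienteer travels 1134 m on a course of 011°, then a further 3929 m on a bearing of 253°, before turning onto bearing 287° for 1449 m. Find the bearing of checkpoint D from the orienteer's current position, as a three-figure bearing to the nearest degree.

Leg 1 (011°, 1134 m): east 1134 sin 11° = 216.38, north 1134 cos 11° = 1113.17
Leg 2 (253°, 3929 m): east 3929 sin 253° = -3757.32, north 3929 cos 253° = -1148.73
Leg 3 (287°, 1449 m): east 1449 sin 287° = -1385.69, north 1449 cos 287° = 423.65
Net displacement: -4926.63 east, 388.08 north. Direction back to start is (4926.63, -388.08): bearing = atan2(4926.63, -388.08) mod 360° = 94.50° ≈ 095°.

095°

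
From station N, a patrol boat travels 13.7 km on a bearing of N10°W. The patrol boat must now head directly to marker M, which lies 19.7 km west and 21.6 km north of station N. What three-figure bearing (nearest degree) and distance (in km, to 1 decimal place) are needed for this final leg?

Leg 1 (N10°W, 13.7 km): east 13.7 sin 350° = -2.38, north 13.7 cos 350° = 13.49
Current position: (-2.38, 13.49). Target: (-19.7, 21.6). Remaining: Δeast = -17.32, Δnorth = 8.11.
Bearing = atan2(-17.32, 8.11) mod 360° = 295.08°; distance = √((-17.32)² + (8.11)²) = 19.125 km.

295°, 19.1 km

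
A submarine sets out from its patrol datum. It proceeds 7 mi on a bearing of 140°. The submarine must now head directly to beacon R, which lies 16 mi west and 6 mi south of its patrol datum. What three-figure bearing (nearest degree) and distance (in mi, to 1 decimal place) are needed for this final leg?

Leg 1 (140°, 7 mi): east 7 sin 140° = 4.50, north 7 cos 140° = -5.36
Current position: (4.50, -5.36). Target: (-16, -6). Remaining: Δeast = -20.50, Δnorth = -0.64.
Bearing = atan2(-20.50, -0.64) mod 360° = 268.22°; distance = √((-20.50)² + (-0.64)²) = 20.509 mi.

268°, 20.5 mi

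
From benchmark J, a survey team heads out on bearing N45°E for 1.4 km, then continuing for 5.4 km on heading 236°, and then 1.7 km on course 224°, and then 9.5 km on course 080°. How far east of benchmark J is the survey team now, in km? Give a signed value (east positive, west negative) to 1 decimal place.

4.7 km

Leg 1 (N45°E, 1.4 km): east 1.4 sin 45° = 0.99, north 1.4 cos 45° = 0.99
Leg 2 (236°, 5.4 km): east 5.4 sin 236° = -4.48, north 5.4 cos 236° = -3.02
Leg 3 (224°, 1.7 km): east 1.7 sin 224° = -1.18, north 1.7 cos 224° = -1.22
Leg 4 (080°, 9.5 km): east 9.5 sin 80° = 9.36, north 9.5 cos 80° = 1.65
Net east component: 4.69 km.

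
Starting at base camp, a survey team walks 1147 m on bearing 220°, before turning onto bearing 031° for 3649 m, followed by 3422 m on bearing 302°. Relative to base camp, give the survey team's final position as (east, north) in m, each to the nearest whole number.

(-1760, 4063)

Leg 1 (220°, 1147 m): east 1147 sin 220° = -737.28, north 1147 cos 220° = -878.65
Leg 2 (031°, 3649 m): east 3649 sin 31° = 1879.37, north 3649 cos 31° = 3127.80
Leg 3 (302°, 3422 m): east 3422 sin 302° = -2902.02, north 3422 cos 302° = 1813.38
Summing: -1759.92 m east, 4062.53 m north → (-1760, 4063).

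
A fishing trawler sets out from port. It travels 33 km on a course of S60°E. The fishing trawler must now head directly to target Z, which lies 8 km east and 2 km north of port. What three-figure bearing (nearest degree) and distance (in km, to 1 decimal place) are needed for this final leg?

312°, 27.7 km

Leg 1 (S60°E, 33 km): east 33 sin 120° = 28.58, north 33 cos 120° = -16.50
Current position: (28.58, -16.50). Target: (8, 2). Remaining: Δeast = -20.58, Δnorth = 18.50.
Bearing = atan2(-20.58, 18.50) mod 360° = 311.95°; distance = √((-20.58)² + (18.50)²) = 27.672 km.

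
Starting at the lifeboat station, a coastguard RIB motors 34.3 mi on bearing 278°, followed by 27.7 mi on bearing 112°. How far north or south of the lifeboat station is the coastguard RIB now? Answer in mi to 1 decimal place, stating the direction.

Leg 1 (278°, 34.3 mi): east 34.3 sin 278° = -33.97, north 34.3 cos 278° = 4.77
Leg 2 (112°, 27.7 mi): east 27.7 sin 112° = 25.68, north 27.7 cos 112° = -10.38
Net north component: -5.60 mi.

5.6 mi south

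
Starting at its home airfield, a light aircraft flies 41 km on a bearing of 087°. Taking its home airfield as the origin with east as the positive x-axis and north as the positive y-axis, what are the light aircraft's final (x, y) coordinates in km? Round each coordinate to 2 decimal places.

(40.94, 2.15)

Leg 1 (087°, 41 km): east 41 sin 87° = 40.94, north 41 cos 87° = 2.15
Summing: 40.94 km east, 2.15 km north → (40.94, 2.15).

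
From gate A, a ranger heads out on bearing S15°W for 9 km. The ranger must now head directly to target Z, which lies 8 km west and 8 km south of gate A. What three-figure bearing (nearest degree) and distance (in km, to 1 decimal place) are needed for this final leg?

277°, 5.7 km

Leg 1 (S15°W, 9 km): east 9 sin 195° = -2.33, north 9 cos 195° = -8.69
Current position: (-2.33, -8.69). Target: (-8, -8). Remaining: Δeast = -5.67, Δnorth = 0.69.
Bearing = atan2(-5.67, 0.69) mod 360° = 276.97°; distance = √((-5.67)² + (0.69)²) = 5.713 km.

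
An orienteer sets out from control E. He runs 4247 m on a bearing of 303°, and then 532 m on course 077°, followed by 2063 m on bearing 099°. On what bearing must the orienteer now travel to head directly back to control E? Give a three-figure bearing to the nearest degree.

Leg 1 (303°, 4247 m): east 4247 sin 303° = -3561.83, north 4247 cos 303° = 2313.08
Leg 2 (077°, 532 m): east 532 sin 77° = 518.36, north 532 cos 77° = 119.67
Leg 3 (099°, 2063 m): east 2063 sin 99° = 2037.60, north 2063 cos 99° = -322.72
Net displacement: -1005.87 east, 2110.03 north. Direction back to start is (1005.87, -2110.03): bearing = atan2(1005.87, -2110.03) mod 360° = 154.51° ≈ 155°.

155°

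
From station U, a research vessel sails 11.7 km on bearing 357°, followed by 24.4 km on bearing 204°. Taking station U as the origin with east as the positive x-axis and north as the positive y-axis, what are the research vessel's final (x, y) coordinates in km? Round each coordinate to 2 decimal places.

Leg 1 (357°, 11.7 km): east 11.7 sin 357° = -0.61, north 11.7 cos 357° = 11.68
Leg 2 (204°, 24.4 km): east 24.4 sin 204° = -9.92, north 24.4 cos 204° = -22.29
Summing: -10.54 km east, -10.61 km north → (-10.54, -10.61).

(-10.54, -10.61)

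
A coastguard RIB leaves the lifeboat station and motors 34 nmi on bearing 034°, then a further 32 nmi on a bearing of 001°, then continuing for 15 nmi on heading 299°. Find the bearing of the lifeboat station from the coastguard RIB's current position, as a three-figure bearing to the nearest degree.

185°

Leg 1 (034°, 34 nmi): east 34 sin 34° = 19.01, north 34 cos 34° = 28.19
Leg 2 (001°, 32 nmi): east 32 sin 1° = 0.56, north 32 cos 1° = 32.00
Leg 3 (299°, 15 nmi): east 15 sin 299° = -13.12, north 15 cos 299° = 7.27
Net displacement: 6.45 east, 67.45 north. Direction back to start is (-6.45, -67.45): bearing = atan2(-6.45, -67.45) mod 360° = 185.46° ≈ 185°.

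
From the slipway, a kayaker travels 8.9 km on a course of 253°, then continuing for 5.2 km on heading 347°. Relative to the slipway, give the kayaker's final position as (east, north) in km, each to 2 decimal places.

(-9.68, 2.46)

Leg 1 (253°, 8.9 km): east 8.9 sin 253° = -8.51, north 8.9 cos 253° = -2.60
Leg 2 (347°, 5.2 km): east 5.2 sin 347° = -1.17, north 5.2 cos 347° = 5.07
Summing: -9.68 km east, 2.46 km north → (-9.68, 2.46).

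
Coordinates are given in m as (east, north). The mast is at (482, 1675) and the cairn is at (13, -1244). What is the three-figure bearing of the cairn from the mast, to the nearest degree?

Δeast = 13 − 482 = -469.00; Δnorth = -1244 − 1675 = -2919.00.
Bearing = atan2(Δeast, Δnorth) mod 360° = 189.13° ≈ 189°.

189°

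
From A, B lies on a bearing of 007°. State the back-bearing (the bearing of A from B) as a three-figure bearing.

187°

Back-bearing = 007° + 180° = 187°.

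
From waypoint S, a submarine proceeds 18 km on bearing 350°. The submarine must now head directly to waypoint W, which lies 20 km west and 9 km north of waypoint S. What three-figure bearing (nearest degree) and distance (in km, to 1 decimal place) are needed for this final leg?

Leg 1 (350°, 18 km): east 18 sin 350° = -3.13, north 18 cos 350° = 17.73
Current position: (-3.13, 17.73). Target: (-20, 9). Remaining: Δeast = -16.87, Δnorth = -8.73.
Bearing = atan2(-16.87, -8.73) mod 360° = 242.65°; distance = √((-16.87)² + (-8.73)²) = 18.997 km.

243°, 19.0 km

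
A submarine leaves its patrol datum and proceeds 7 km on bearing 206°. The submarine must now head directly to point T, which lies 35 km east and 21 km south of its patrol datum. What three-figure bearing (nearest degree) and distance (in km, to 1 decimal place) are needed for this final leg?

111°, 40.8 km

Leg 1 (206°, 7 km): east 7 sin 206° = -3.07, north 7 cos 206° = -6.29
Current position: (-3.07, -6.29). Target: (35, -21). Remaining: Δeast = 38.07, Δnorth = -14.71.
Bearing = atan2(38.07, -14.71) mod 360° = 111.12°; distance = √((38.07)² + (-14.71)²) = 40.811 km.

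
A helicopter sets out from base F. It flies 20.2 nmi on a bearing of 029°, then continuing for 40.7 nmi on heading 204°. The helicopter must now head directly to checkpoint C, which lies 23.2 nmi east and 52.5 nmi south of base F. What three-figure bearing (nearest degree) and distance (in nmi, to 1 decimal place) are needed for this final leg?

138°, 44.6 nmi

Leg 1 (029°, 20.2 nmi): east 20.2 sin 29° = 9.79, north 20.2 cos 29° = 17.67
Leg 2 (204°, 40.7 nmi): east 40.7 sin 204° = -16.55, north 40.7 cos 204° = -37.18
Current position: (-6.76, -19.51). Target: (23.2, -52.5). Remaining: Δeast = 29.96, Δnorth = -32.99.
Bearing = atan2(29.96, -32.99) mod 360° = 137.75°; distance = √((29.96)² + (-32.99)²) = 44.562 nmi.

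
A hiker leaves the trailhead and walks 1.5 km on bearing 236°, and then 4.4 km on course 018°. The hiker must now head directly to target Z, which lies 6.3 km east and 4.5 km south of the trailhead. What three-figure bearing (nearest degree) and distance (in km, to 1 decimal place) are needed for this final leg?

142°, 10.0 km

Leg 1 (236°, 1.5 km): east 1.5 sin 236° = -1.24, north 1.5 cos 236° = -0.84
Leg 2 (018°, 4.4 km): east 4.4 sin 18° = 1.36, north 4.4 cos 18° = 4.18
Current position: (0.12, 3.35). Target: (6.3, -4.5). Remaining: Δeast = 6.18, Δnorth = -7.85.
Bearing = atan2(6.18, -7.85) mod 360° = 141.76°; distance = √((6.18)² + (-7.85)²) = 9.990 km.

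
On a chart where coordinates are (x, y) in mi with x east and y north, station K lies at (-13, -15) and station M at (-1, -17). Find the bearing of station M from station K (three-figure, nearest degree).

099°

Δeast = -1 − -13 = 12.00; Δnorth = -17 − -15 = -2.00.
Bearing = atan2(Δeast, Δnorth) mod 360° = 99.46° ≈ 099°.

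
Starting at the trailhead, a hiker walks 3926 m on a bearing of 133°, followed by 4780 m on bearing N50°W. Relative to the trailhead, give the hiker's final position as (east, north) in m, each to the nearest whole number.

Leg 1 (133°, 3926 m): east 3926 sin 133° = 2871.29, north 3926 cos 133° = -2677.53
Leg 2 (N50°W, 4780 m): east 4780 sin 310° = -3661.69, north 4780 cos 310° = 3072.52
Summing: -790.40 m east, 395.00 m north → (-790, 395).

(-790, 395)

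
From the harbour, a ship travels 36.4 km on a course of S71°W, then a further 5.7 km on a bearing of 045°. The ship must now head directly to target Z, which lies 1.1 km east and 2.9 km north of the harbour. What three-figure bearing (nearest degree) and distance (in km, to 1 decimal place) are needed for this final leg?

071°, 33.3 km

Leg 1 (S71°W, 36.4 km): east 36.4 sin 251° = -34.42, north 36.4 cos 251° = -11.85
Leg 2 (045°, 5.7 km): east 5.7 sin 45° = 4.03, north 5.7 cos 45° = 4.03
Current position: (-30.39, -7.82). Target: (1.1, 2.9). Remaining: Δeast = 31.49, Δnorth = 10.72.
Bearing = atan2(31.49, 10.72) mod 360° = 71.20°; distance = √((31.49)² + (10.72)²) = 33.261 km.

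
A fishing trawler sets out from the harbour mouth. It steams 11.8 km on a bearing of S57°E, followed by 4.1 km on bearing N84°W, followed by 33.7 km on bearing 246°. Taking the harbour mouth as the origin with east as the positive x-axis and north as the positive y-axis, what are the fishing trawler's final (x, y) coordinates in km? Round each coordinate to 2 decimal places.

(-24.97, -19.71)

Leg 1 (S57°E, 11.8 km): east 11.8 sin 123° = 9.90, north 11.8 cos 123° = -6.43
Leg 2 (N84°W, 4.1 km): east 4.1 sin 276° = -4.08, north 4.1 cos 276° = 0.43
Leg 3 (246°, 33.7 km): east 33.7 sin 246° = -30.79, north 33.7 cos 246° = -13.71
Summing: -24.97 km east, -19.71 km north → (-24.97, -19.71).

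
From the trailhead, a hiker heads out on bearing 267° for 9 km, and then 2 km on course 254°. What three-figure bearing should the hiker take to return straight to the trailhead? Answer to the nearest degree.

Leg 1 (267°, 9 km): east 9 sin 267° = -8.99, north 9 cos 267° = -0.47
Leg 2 (254°, 2 km): east 2 sin 254° = -1.92, north 2 cos 254° = -0.55
Net displacement: -10.91 east, -1.02 north. Direction back to start is (10.91, 1.02): bearing = atan2(10.91, 1.02) mod 360° = 84.65° ≈ 085°.

085°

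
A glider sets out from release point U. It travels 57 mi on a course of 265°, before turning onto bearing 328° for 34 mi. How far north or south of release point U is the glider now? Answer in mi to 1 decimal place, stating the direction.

Leg 1 (265°, 57 mi): east 57 sin 265° = -56.78, north 57 cos 265° = -4.97
Leg 2 (328°, 34 mi): east 34 sin 328° = -18.02, north 34 cos 328° = 28.83
Net north component: 23.87 mi.

23.9 mi north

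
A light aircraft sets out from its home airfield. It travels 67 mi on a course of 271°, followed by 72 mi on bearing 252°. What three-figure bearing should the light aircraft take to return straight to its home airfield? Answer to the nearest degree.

Leg 1 (271°, 67 mi): east 67 sin 271° = -66.99, north 67 cos 271° = 1.17
Leg 2 (252°, 72 mi): east 72 sin 252° = -68.48, north 72 cos 252° = -22.25
Net displacement: -135.47 east, -21.08 north. Direction back to start is (135.47, 21.08): bearing = atan2(135.47, 21.08) mod 360° = 81.16° ≈ 081°.

081°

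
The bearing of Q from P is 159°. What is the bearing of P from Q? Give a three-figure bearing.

Back-bearing = 159° + 180° = 339°.

339°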